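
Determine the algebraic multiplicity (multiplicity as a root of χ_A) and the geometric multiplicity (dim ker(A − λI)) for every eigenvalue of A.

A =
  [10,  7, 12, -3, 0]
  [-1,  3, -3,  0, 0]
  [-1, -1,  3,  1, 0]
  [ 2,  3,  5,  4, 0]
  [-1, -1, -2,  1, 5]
λ = 5: alg = 5, geom = 3

Step 1 — factor the characteristic polynomial to read off the algebraic multiplicities:
  χ_A(x) = (x - 5)^5

Step 2 — compute geometric multiplicities via the rank-nullity identity g(λ) = n − rank(A − λI):
  rank(A − (5)·I) = 2, so dim ker(A − (5)·I) = n − 2 = 3

Summary:
  λ = 5: algebraic multiplicity = 5, geometric multiplicity = 3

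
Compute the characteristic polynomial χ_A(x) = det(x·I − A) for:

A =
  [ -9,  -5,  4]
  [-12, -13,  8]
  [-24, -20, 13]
x^3 + 9*x^2 + 27*x + 27

Expanding det(x·I − A) (e.g. by cofactor expansion or by noting that A is similar to its Jordan form J, which has the same characteristic polynomial as A) gives
  χ_A(x) = x^3 + 9*x^2 + 27*x + 27
which factors as (x + 3)^3. The eigenvalues (with algebraic multiplicities) are λ = -3 with multiplicity 3.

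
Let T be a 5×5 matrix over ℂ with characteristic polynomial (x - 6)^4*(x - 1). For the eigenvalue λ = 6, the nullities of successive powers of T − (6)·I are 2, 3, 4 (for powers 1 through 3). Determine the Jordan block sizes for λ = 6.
Block sizes for λ = 6: [3, 1]

From the dimensions of kernels of powers, the number of Jordan blocks of size at least j is d_j − d_{j−1} where d_j = dim ker(N^j) (with d_0 = 0). Computing the differences gives [2, 1, 1].
The number of blocks of size exactly k is (#blocks of size ≥ k) − (#blocks of size ≥ k + 1), so the partition is: 1 block(s) of size 1, 1 block(s) of size 3.
In nonincreasing order the block sizes are [3, 1].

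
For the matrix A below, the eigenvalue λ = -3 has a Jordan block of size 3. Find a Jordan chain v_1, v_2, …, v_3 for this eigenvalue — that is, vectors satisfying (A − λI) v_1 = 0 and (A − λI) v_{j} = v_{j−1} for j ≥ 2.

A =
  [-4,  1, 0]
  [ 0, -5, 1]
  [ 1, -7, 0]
A Jordan chain for λ = -3 of length 3:
v_1 = (1, 1, 2)ᵀ
v_2 = (-1, 0, 1)ᵀ
v_3 = (1, 0, 0)ᵀ

Let N = A − (-3)·I. We want v_3 with N^3 v_3 = 0 but N^2 v_3 ≠ 0; then v_{j-1} := N · v_j for j = 3, …, 2.

Pick v_3 = (1, 0, 0)ᵀ.
Then v_2 = N · v_3 = (-1, 0, 1)ᵀ.
Then v_1 = N · v_2 = (1, 1, 2)ᵀ.

Sanity check: (A − (-3)·I) v_1 = (0, 0, 0)ᵀ = 0. ✓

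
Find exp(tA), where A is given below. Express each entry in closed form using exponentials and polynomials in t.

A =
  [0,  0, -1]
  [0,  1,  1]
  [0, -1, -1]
e^{tA} =
  [1, t^2/2, t^2/2 - t]
  [0, t + 1, t]
  [0, -t, 1 - t]

Strategy: write A = P · J · P⁻¹ where J is a Jordan canonical form, so e^{tA} = P · e^{tJ} · P⁻¹, and e^{tJ} can be computed block-by-block.

A has Jordan form
J =
  [0, 1, 0]
  [0, 0, 1]
  [0, 0, 0]
(up to reordering of blocks).

Per-block formulas:
  For a 3×3 Jordan block J_3(0): exp(t · J_3(0)) = e^(0t)·(I + t·N + (t^2/2)·N^2), where N is the 3×3 nilpotent shift.

After assembling e^{tJ} and conjugating by P, we get:

e^{tA} =
  [1, t^2/2, t^2/2 - t]
  [0, t + 1, t]
  [0, -t, 1 - t]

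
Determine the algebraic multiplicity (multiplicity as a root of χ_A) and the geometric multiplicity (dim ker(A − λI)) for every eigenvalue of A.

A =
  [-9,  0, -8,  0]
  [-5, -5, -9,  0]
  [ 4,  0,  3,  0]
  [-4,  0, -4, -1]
λ = -5: alg = 2, geom = 1; λ = -1: alg = 2, geom = 2

Step 1 — factor the characteristic polynomial to read off the algebraic multiplicities:
  χ_A(x) = (x + 1)^2*(x + 5)^2

Step 2 — compute geometric multiplicities via the rank-nullity identity g(λ) = n − rank(A − λI):
  rank(A − (-5)·I) = 3, so dim ker(A − (-5)·I) = n − 3 = 1
  rank(A − (-1)·I) = 2, so dim ker(A − (-1)·I) = n − 2 = 2

Summary:
  λ = -5: algebraic multiplicity = 2, geometric multiplicity = 1
  λ = -1: algebraic multiplicity = 2, geometric multiplicity = 2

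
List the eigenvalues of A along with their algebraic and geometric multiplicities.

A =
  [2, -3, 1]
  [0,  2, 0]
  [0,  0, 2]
λ = 2: alg = 3, geom = 2

Step 1 — factor the characteristic polynomial to read off the algebraic multiplicities:
  χ_A(x) = (x - 2)^3

Step 2 — compute geometric multiplicities via the rank-nullity identity g(λ) = n − rank(A − λI):
  rank(A − (2)·I) = 1, so dim ker(A − (2)·I) = n − 1 = 2

Summary:
  λ = 2: algebraic multiplicity = 3, geometric multiplicity = 2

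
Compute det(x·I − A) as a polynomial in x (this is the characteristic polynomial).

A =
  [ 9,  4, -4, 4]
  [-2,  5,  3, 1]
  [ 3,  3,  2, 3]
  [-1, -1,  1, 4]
x^4 - 20*x^3 + 150*x^2 - 500*x + 625

Expanding det(x·I − A) (e.g. by cofactor expansion or by noting that A is similar to its Jordan form J, which has the same characteristic polynomial as A) gives
  χ_A(x) = x^4 - 20*x^3 + 150*x^2 - 500*x + 625
which factors as (x - 5)^4. The eigenvalues (with algebraic multiplicities) are λ = 5 with multiplicity 4.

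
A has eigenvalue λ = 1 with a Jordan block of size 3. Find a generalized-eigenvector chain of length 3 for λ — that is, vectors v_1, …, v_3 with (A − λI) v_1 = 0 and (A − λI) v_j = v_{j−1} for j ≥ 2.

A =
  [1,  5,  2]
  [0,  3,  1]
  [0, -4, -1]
A Jordan chain for λ = 1 of length 3:
v_1 = (2, 0, 0)ᵀ
v_2 = (5, 2, -4)ᵀ
v_3 = (0, 1, 0)ᵀ

Let N = A − (1)·I. We want v_3 with N^3 v_3 = 0 but N^2 v_3 ≠ 0; then v_{j-1} := N · v_j for j = 3, …, 2.

Pick v_3 = (0, 1, 0)ᵀ.
Then v_2 = N · v_3 = (5, 2, -4)ᵀ.
Then v_1 = N · v_2 = (2, 0, 0)ᵀ.

Sanity check: (A − (1)·I) v_1 = (0, 0, 0)ᵀ = 0. ✓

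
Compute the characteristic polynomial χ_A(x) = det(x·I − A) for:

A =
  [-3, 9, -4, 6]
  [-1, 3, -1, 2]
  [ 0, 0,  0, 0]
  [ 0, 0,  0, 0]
x^4

Expanding det(x·I − A) (e.g. by cofactor expansion or by noting that A is similar to its Jordan form J, which has the same characteristic polynomial as A) gives
  χ_A(x) = x^4
which factors as x^4. The eigenvalues (with algebraic multiplicities) are λ = 0 with multiplicity 4.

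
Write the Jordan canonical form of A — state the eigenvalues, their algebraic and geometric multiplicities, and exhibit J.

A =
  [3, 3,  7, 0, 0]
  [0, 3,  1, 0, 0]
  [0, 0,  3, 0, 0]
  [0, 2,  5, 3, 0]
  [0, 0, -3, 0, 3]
J_3(3) ⊕ J_1(3) ⊕ J_1(3)

The characteristic polynomial is
  det(x·I − A) = x^5 - 15*x^4 + 90*x^3 - 270*x^2 + 405*x - 243 = (x - 3)^5

Eigenvalues and multiplicities (the geometric multiplicity of λ is n − rank(A − λI), which equals the number of Jordan blocks for λ):
  λ = 3: algebraic multiplicity = 5, geometric multiplicity = 3

Determining the block sizes for each eigenvalue:
  λ = 3: with am = 5 and gm = 3, the partition is not yet determined (e.g. several partitions of 5 into 3 parts exist). Let N = A − (3)·I. Computing rank(N^1) = 2, rank(N^2) = 1, rank(N^3) = 0; the number of blocks of size ≥ j is rank(N^{j−1}) − rank(N^j), giving [3, 1, 1]. So we have 1 block(s) of size 3, 2 block(s) of size 1 → block sizes [3, 1, 1]

Assembling the blocks gives a Jordan form
J =
  [3, 1, 0, 0, 0]
  [0, 3, 1, 0, 0]
  [0, 0, 3, 0, 0]
  [0, 0, 0, 3, 0]
  [0, 0, 0, 0, 3]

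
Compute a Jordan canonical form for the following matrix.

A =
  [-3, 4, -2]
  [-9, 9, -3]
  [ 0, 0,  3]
J_2(3) ⊕ J_1(3)

The characteristic polynomial is
  det(x·I − A) = x^3 - 9*x^2 + 27*x - 27 = (x - 3)^3

Eigenvalues and multiplicities (the geometric multiplicity of λ is n − rank(A − λI), which equals the number of Jordan blocks for λ):
  λ = 3: algebraic multiplicity = 3, geometric multiplicity = 2

Determining the block sizes for each eigenvalue:
  λ = 3: 2 blocks summing to 3 forces exactly one block of size 2 and the rest size 1 → block sizes [2, 1]

Assembling the blocks gives a Jordan form
J =
  [3, 1, 0]
  [0, 3, 0]
  [0, 0, 3]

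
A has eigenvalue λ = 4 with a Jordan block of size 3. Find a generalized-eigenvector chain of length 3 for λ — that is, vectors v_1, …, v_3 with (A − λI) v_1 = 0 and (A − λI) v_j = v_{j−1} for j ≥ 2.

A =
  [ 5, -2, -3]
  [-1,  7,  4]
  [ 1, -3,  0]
A Jordan chain for λ = 4 of length 3:
v_1 = (1, -1, 1)ᵀ
v_2 = (-2, 3, -3)ᵀ
v_3 = (0, 1, 0)ᵀ

Let N = A − (4)·I. We want v_3 with N^3 v_3 = 0 but N^2 v_3 ≠ 0; then v_{j-1} := N · v_j for j = 3, …, 2.

Pick v_3 = (0, 1, 0)ᵀ.
Then v_2 = N · v_3 = (-2, 3, -3)ᵀ.
Then v_1 = N · v_2 = (1, -1, 1)ᵀ.

Sanity check: (A − (4)·I) v_1 = (0, 0, 0)ᵀ = 0. ✓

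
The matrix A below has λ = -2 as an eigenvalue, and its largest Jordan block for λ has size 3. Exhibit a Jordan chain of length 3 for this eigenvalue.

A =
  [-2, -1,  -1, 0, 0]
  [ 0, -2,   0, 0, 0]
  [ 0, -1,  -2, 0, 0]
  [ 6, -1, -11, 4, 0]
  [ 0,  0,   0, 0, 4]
A Jordan chain for λ = -2 of length 3:
v_1 = (1, 0, 0, -1, 0)ᵀ
v_2 = (-1, 0, -1, -1, 0)ᵀ
v_3 = (0, 1, 0, 0, 0)ᵀ

Let N = A − (-2)·I. We want v_3 with N^3 v_3 = 0 but N^2 v_3 ≠ 0; then v_{j-1} := N · v_j for j = 3, …, 2.

Pick v_3 = (0, 1, 0, 0, 0)ᵀ.
Then v_2 = N · v_3 = (-1, 0, -1, -1, 0)ᵀ.
Then v_1 = N · v_2 = (1, 0, 0, -1, 0)ᵀ.

Sanity check: (A − (-2)·I) v_1 = (0, 0, 0, 0, 0)ᵀ = 0. ✓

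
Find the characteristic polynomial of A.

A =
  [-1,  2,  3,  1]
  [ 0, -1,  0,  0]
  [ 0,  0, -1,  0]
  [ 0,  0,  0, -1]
x^4 + 4*x^3 + 6*x^2 + 4*x + 1

Expanding det(x·I − A) (e.g. by cofactor expansion or by noting that A is similar to its Jordan form J, which has the same characteristic polynomial as A) gives
  χ_A(x) = x^4 + 4*x^3 + 6*x^2 + 4*x + 1
which factors as (x + 1)^4. The eigenvalues (with algebraic multiplicities) are λ = -1 with multiplicity 4.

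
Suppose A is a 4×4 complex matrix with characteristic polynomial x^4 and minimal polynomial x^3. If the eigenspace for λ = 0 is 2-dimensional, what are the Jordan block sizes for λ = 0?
Block sizes for λ = 0: [3, 1]

Step 1 — from the characteristic polynomial, algebraic multiplicity of λ = 0 is 4. From dim ker(A − (0)·I) = 2, there are exactly 2 Jordan blocks for λ = 0.
Step 2 — from the minimal polynomial, the factor (x − 0)^3 tells us the largest block for λ = 0 has size 3.
Step 3 — with total size 4, 2 blocks, and largest block 3, the block sizes (in nonincreasing order) are [3, 1].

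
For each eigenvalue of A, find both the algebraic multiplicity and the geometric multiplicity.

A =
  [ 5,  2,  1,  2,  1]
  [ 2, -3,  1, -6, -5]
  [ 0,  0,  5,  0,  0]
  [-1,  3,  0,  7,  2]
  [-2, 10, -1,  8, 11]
λ = 5: alg = 5, geom = 2

Step 1 — factor the characteristic polynomial to read off the algebraic multiplicities:
  χ_A(x) = (x - 5)^5

Step 2 — compute geometric multiplicities via the rank-nullity identity g(λ) = n − rank(A − λI):
  rank(A − (5)·I) = 3, so dim ker(A − (5)·I) = n − 3 = 2

Summary:
  λ = 5: algebraic multiplicity = 5, geometric multiplicity = 2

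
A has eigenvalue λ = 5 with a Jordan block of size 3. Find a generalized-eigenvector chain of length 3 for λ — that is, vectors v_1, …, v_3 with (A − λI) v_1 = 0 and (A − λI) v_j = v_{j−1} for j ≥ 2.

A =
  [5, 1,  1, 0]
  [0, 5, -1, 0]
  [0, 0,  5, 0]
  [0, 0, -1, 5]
A Jordan chain for λ = 5 of length 3:
v_1 = (-1, 0, 0, 0)ᵀ
v_2 = (1, -1, 0, -1)ᵀ
v_3 = (0, 0, 1, 0)ᵀ

Let N = A − (5)·I. We want v_3 with N^3 v_3 = 0 but N^2 v_3 ≠ 0; then v_{j-1} := N · v_j for j = 3, …, 2.

Pick v_3 = (0, 0, 1, 0)ᵀ.
Then v_2 = N · v_3 = (1, -1, 0, -1)ᵀ.
Then v_1 = N · v_2 = (-1, 0, 0, 0)ᵀ.

Sanity check: (A − (5)·I) v_1 = (0, 0, 0, 0)ᵀ = 0. ✓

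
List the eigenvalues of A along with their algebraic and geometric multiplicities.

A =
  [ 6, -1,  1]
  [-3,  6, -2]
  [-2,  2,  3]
λ = 5: alg = 3, geom = 1

Step 1 — factor the characteristic polynomial to read off the algebraic multiplicities:
  χ_A(x) = (x - 5)^3

Step 2 — compute geometric multiplicities via the rank-nullity identity g(λ) = n − rank(A − λI):
  rank(A − (5)·I) = 2, so dim ker(A − (5)·I) = n − 2 = 1

Summary:
  λ = 5: algebraic multiplicity = 3, geometric multiplicity = 1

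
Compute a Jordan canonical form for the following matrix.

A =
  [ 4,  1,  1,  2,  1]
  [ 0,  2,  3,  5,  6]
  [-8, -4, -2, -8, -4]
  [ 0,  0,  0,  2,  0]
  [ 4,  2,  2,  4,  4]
J_3(2) ⊕ J_1(2) ⊕ J_1(2)

The characteristic polynomial is
  det(x·I − A) = x^5 - 10*x^4 + 40*x^3 - 80*x^2 + 80*x - 32 = (x - 2)^5

Eigenvalues and multiplicities (the geometric multiplicity of λ is n − rank(A − λI), which equals the number of Jordan blocks for λ):
  λ = 2: algebraic multiplicity = 5, geometric multiplicity = 3

Determining the block sizes for each eigenvalue:
  λ = 2: with am = 5 and gm = 3, the partition is not yet determined (e.g. several partitions of 5 into 3 parts exist). Let N = A − (2)·I. Computing rank(N^1) = 2, rank(N^2) = 1, rank(N^3) = 0; the number of blocks of size ≥ j is rank(N^{j−1}) − rank(N^j), giving [3, 1, 1]. So we have 1 block(s) of size 3, 2 block(s) of size 1 → block sizes [3, 1, 1]

Assembling the blocks gives a Jordan form
J =
  [2, 1, 0, 0, 0]
  [0, 2, 1, 0, 0]
  [0, 0, 2, 0, 0]
  [0, 0, 0, 2, 0]
  [0, 0, 0, 0, 2]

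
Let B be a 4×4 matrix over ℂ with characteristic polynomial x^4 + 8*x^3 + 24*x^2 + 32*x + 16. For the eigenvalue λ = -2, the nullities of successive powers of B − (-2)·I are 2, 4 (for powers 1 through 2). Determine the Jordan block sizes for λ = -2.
Block sizes for λ = -2: [2, 2]

From the dimensions of kernels of powers, the number of Jordan blocks of size at least j is d_j − d_{j−1} where d_j = dim ker(N^j) (with d_0 = 0). Computing the differences gives [2, 2].
The number of blocks of size exactly k is (#blocks of size ≥ k) − (#blocks of size ≥ k + 1), so the partition is: 2 block(s) of size 2.
In nonincreasing order the block sizes are [2, 2].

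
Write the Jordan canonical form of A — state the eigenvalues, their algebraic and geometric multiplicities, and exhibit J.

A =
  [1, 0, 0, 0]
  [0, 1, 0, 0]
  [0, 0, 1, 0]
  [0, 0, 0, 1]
J_1(1) ⊕ J_1(1) ⊕ J_1(1) ⊕ J_1(1)

The characteristic polynomial is
  det(x·I − A) = x^4 - 4*x^3 + 6*x^2 - 4*x + 1 = (x - 1)^4

Eigenvalues and multiplicities (the geometric multiplicity of λ is n − rank(A − λI), which equals the number of Jordan blocks for λ):
  λ = 1: algebraic multiplicity = 4, geometric multiplicity = 4

Determining the block sizes for each eigenvalue:
  λ = 1: gm = am = 4, so every block has size 1 → block sizes [1, 1, 1, 1]

Assembling the blocks gives a Jordan form
J =
  [1, 0, 0, 0]
  [0, 1, 0, 0]
  [0, 0, 1, 0]
  [0, 0, 0, 1]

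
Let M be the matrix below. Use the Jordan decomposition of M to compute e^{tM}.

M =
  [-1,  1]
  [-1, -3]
e^{tM} =
  [t*exp(-2*t) + exp(-2*t), t*exp(-2*t)]
  [-t*exp(-2*t), -t*exp(-2*t) + exp(-2*t)]

Strategy: write M = P · J · P⁻¹ where J is a Jordan canonical form, so e^{tM} = P · e^{tJ} · P⁻¹, and e^{tJ} can be computed block-by-block.

M has Jordan form
J =
  [-2,  1]
  [ 0, -2]
(up to reordering of blocks).

Per-block formulas:
  For a 2×2 Jordan block J_2(-2): exp(t · J_2(-2)) = e^(-2t)·(I + t·N), where N is the 2×2 nilpotent shift.

After assembling e^{tJ} and conjugating by P, we get:

e^{tM} =
  [t*exp(-2*t) + exp(-2*t), t*exp(-2*t)]
  [-t*exp(-2*t), -t*exp(-2*t) + exp(-2*t)]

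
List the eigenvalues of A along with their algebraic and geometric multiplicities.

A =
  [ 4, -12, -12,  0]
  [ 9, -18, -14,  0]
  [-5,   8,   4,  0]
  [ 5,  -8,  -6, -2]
λ = -4: alg = 2, geom = 1; λ = -2: alg = 2, geom = 2

Step 1 — factor the characteristic polynomial to read off the algebraic multiplicities:
  χ_A(x) = (x + 2)^2*(x + 4)^2

Step 2 — compute geometric multiplicities via the rank-nullity identity g(λ) = n − rank(A − λI):
  rank(A − (-4)·I) = 3, so dim ker(A − (-4)·I) = n − 3 = 1
  rank(A − (-2)·I) = 2, so dim ker(A − (-2)·I) = n − 2 = 2

Summary:
  λ = -4: algebraic multiplicity = 2, geometric multiplicity = 1
  λ = -2: algebraic multiplicity = 2, geometric multiplicity = 2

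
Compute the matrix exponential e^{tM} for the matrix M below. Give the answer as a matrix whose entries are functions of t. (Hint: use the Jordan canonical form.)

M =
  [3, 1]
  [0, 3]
e^{tM} =
  [exp(3*t), t*exp(3*t)]
  [0, exp(3*t)]

Strategy: write M = P · J · P⁻¹ where J is a Jordan canonical form, so e^{tM} = P · e^{tJ} · P⁻¹, and e^{tJ} can be computed block-by-block.

M has Jordan form
J =
  [3, 1]
  [0, 3]
(up to reordering of blocks).

Per-block formulas:
  For a 2×2 Jordan block J_2(3): exp(t · J_2(3)) = e^(3t)·(I + t·N), where N is the 2×2 nilpotent shift.

After assembling e^{tJ} and conjugating by P, we get:

e^{tM} =
  [exp(3*t), t*exp(3*t)]
  [0, exp(3*t)]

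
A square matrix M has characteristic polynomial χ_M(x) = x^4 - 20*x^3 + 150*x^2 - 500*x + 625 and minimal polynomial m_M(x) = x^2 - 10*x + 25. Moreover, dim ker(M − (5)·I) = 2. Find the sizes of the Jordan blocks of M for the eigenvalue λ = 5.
Block sizes for λ = 5: [2, 2]

Step 1 — from the characteristic polynomial, algebraic multiplicity of λ = 5 is 4. From dim ker(M − (5)·I) = 2, there are exactly 2 Jordan blocks for λ = 5.
Step 2 — from the minimal polynomial, the factor (x − 5)^2 tells us the largest block for λ = 5 has size 2.
Step 3 — with total size 4, 2 blocks, and largest block 2, the block sizes (in nonincreasing order) are [2, 2].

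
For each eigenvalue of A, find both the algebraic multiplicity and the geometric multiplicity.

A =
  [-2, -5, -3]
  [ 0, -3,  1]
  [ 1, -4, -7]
λ = -4: alg = 3, geom = 1

Step 1 — factor the characteristic polynomial to read off the algebraic multiplicities:
  χ_A(x) = (x + 4)^3

Step 2 — compute geometric multiplicities via the rank-nullity identity g(λ) = n − rank(A − λI):
  rank(A − (-4)·I) = 2, so dim ker(A − (-4)·I) = n − 2 = 1

Summary:
  λ = -4: algebraic multiplicity = 3, geometric multiplicity = 1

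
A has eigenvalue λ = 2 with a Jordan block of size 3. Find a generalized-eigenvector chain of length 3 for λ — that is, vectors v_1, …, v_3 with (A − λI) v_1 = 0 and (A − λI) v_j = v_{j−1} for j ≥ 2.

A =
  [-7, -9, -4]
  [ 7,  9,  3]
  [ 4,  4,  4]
A Jordan chain for λ = 2 of length 3:
v_1 = (2, -2, 0)ᵀ
v_2 = (-9, 7, 4)ᵀ
v_3 = (1, 0, 0)ᵀ

Let N = A − (2)·I. We want v_3 with N^3 v_3 = 0 but N^2 v_3 ≠ 0; then v_{j-1} := N · v_j for j = 3, …, 2.

Pick v_3 = (1, 0, 0)ᵀ.
Then v_2 = N · v_3 = (-9, 7, 4)ᵀ.
Then v_1 = N · v_2 = (2, -2, 0)ᵀ.

Sanity check: (A − (2)·I) v_1 = (0, 0, 0)ᵀ = 0. ✓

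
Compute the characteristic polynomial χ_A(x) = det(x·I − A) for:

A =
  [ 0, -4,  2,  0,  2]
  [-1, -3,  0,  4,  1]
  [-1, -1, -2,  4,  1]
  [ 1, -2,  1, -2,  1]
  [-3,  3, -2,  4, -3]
x^5 + 10*x^4 + 40*x^3 + 80*x^2 + 80*x + 32

Expanding det(x·I − A) (e.g. by cofactor expansion or by noting that A is similar to its Jordan form J, which has the same characteristic polynomial as A) gives
  χ_A(x) = x^5 + 10*x^4 + 40*x^3 + 80*x^2 + 80*x + 32
which factors as (x + 2)^5. The eigenvalues (with algebraic multiplicities) are λ = -2 with multiplicity 5.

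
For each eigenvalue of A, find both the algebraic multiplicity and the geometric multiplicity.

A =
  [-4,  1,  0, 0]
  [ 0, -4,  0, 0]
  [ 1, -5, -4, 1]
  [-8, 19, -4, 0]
λ = -4: alg = 2, geom = 1; λ = -2: alg = 2, geom = 1

Step 1 — factor the characteristic polynomial to read off the algebraic multiplicities:
  χ_A(x) = (x + 2)^2*(x + 4)^2

Step 2 — compute geometric multiplicities via the rank-nullity identity g(λ) = n − rank(A − λI):
  rank(A − (-4)·I) = 3, so dim ker(A − (-4)·I) = n − 3 = 1
  rank(A − (-2)·I) = 3, so dim ker(A − (-2)·I) = n − 3 = 1

Summary:
  λ = -4: algebraic multiplicity = 2, geometric multiplicity = 1
  λ = -2: algebraic multiplicity = 2, geometric multiplicity = 1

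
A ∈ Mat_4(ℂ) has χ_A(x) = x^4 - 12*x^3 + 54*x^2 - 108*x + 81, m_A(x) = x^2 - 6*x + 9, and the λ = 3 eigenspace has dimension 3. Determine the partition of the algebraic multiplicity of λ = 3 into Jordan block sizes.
Block sizes for λ = 3: [2, 1, 1]

Step 1 — from the characteristic polynomial, algebraic multiplicity of λ = 3 is 4. From dim ker(A − (3)·I) = 3, there are exactly 3 Jordan blocks for λ = 3.
Step 2 — from the minimal polynomial, the factor (x − 3)^2 tells us the largest block for λ = 3 has size 2.
Step 3 — with total size 4, 3 blocks, and largest block 2, the block sizes (in nonincreasing order) are [2, 1, 1].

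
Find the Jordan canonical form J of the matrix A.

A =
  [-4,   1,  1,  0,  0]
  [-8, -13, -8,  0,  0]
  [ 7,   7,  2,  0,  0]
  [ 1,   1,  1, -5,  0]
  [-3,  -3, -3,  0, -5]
J_2(-5) ⊕ J_1(-5) ⊕ J_1(-5) ⊕ J_1(-5)

The characteristic polynomial is
  det(x·I − A) = x^5 + 25*x^4 + 250*x^3 + 1250*x^2 + 3125*x + 3125 = (x + 5)^5

Eigenvalues and multiplicities (the geometric multiplicity of λ is n − rank(A − λI), which equals the number of Jordan blocks for λ):
  λ = -5: algebraic multiplicity = 5, geometric multiplicity = 4

Determining the block sizes for each eigenvalue:
  λ = -5: 4 blocks summing to 5 forces exactly one block of size 2 and the rest size 1 → block sizes [2, 1, 1, 1]

Assembling the blocks gives a Jordan form
J =
  [-5,  1,  0,  0,  0]
  [ 0, -5,  0,  0,  0]
  [ 0,  0, -5,  0,  0]
  [ 0,  0,  0, -5,  0]
  [ 0,  0,  0,  0, -5]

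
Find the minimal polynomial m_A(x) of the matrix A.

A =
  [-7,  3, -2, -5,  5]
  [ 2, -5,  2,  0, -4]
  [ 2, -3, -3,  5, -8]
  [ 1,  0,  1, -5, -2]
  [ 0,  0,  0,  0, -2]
x^4 + 17*x^3 + 105*x^2 + 275*x + 250

The characteristic polynomial is χ_A(x) = (x + 2)*(x + 5)^4, so the eigenvalues are known. The minimal polynomial is
  m_A(x) = Π_λ (x − λ)^{k_λ}
where k_λ is the size of the *largest* Jordan block for λ (equivalently, the smallest k with (A − λI)^k v = 0 for every generalised eigenvector v of λ).

  λ = -5: largest Jordan block has size 3, contributing (x + 5)^3
  λ = -2: largest Jordan block has size 1, contributing (x + 2)

So m_A(x) = (x + 2)*(x + 5)^3 = x^4 + 17*x^3 + 105*x^2 + 275*x + 250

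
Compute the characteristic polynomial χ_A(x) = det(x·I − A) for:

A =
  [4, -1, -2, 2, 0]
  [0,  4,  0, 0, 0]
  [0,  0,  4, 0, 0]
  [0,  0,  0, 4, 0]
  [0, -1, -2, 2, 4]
x^5 - 20*x^4 + 160*x^3 - 640*x^2 + 1280*x - 1024

Expanding det(x·I − A) (e.g. by cofactor expansion or by noting that A is similar to its Jordan form J, which has the same characteristic polynomial as A) gives
  χ_A(x) = x^5 - 20*x^4 + 160*x^3 - 640*x^2 + 1280*x - 1024
which factors as (x - 4)^5. The eigenvalues (with algebraic multiplicities) are λ = 4 with multiplicity 5.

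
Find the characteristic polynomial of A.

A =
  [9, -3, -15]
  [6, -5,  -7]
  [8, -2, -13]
x^3 + 9*x^2 + 27*x + 27

Expanding det(x·I − A) (e.g. by cofactor expansion or by noting that A is similar to its Jordan form J, which has the same characteristic polynomial as A) gives
  χ_A(x) = x^3 + 9*x^2 + 27*x + 27
which factors as (x + 3)^3. The eigenvalues (with algebraic multiplicities) are λ = -3 with multiplicity 3.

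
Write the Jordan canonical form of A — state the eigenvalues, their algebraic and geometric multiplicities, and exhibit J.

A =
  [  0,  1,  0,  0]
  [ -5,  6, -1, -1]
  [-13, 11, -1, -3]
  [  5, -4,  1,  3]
J_3(2) ⊕ J_1(2)

The characteristic polynomial is
  det(x·I − A) = x^4 - 8*x^3 + 24*x^2 - 32*x + 16 = (x - 2)^4

Eigenvalues and multiplicities (the geometric multiplicity of λ is n − rank(A − λI), which equals the number of Jordan blocks for λ):
  λ = 2: algebraic multiplicity = 4, geometric multiplicity = 2

Determining the block sizes for each eigenvalue:
  λ = 2: with am = 4 and gm = 2, the partition is not yet determined (e.g. several partitions of 4 into 2 parts exist). Let N = A − (2)·I. Computing rank(N^1) = 2, rank(N^2) = 1, rank(N^3) = 0; the number of blocks of size ≥ j is rank(N^{j−1}) − rank(N^j), giving [2, 1, 1]. So we have 1 block(s) of size 3, 1 block(s) of size 1 → block sizes [3, 1]

Assembling the blocks gives a Jordan form
J =
  [2, 1, 0, 0]
  [0, 2, 1, 0]
  [0, 0, 2, 0]
  [0, 0, 0, 2]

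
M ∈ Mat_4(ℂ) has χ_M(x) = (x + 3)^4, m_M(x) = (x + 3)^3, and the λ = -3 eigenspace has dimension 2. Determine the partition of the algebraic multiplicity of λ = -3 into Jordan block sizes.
Block sizes for λ = -3: [3, 1]

Step 1 — from the characteristic polynomial, algebraic multiplicity of λ = -3 is 4. From dim ker(M − (-3)·I) = 2, there are exactly 2 Jordan blocks for λ = -3.
Step 2 — from the minimal polynomial, the factor (x + 3)^3 tells us the largest block for λ = -3 has size 3.
Step 3 — with total size 4, 2 blocks, and largest block 3, the block sizes (in nonincreasing order) are [3, 1].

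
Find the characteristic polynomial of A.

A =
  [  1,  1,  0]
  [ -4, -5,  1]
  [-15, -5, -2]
x^3 + 6*x^2 + 12*x + 8

Expanding det(x·I − A) (e.g. by cofactor expansion or by noting that A is similar to its Jordan form J, which has the same characteristic polynomial as A) gives
  χ_A(x) = x^3 + 6*x^2 + 12*x + 8
which factors as (x + 2)^3. The eigenvalues (with algebraic multiplicities) are λ = -2 with multiplicity 3.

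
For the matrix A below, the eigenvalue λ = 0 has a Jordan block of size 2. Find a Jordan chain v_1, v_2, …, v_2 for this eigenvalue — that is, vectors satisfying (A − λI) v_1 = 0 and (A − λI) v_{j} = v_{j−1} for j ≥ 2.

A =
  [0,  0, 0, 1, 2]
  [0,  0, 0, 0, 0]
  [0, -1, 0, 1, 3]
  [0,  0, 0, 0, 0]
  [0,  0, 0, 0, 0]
A Jordan chain for λ = 0 of length 2:
v_1 = (0, 0, -1, 0, 0)ᵀ
v_2 = (0, 1, 0, 0, 0)ᵀ

Let N = A − (0)·I. We want v_2 with N^2 v_2 = 0 but N^1 v_2 ≠ 0; then v_{j-1} := N · v_j for j = 2, …, 2.

Pick v_2 = (0, 1, 0, 0, 0)ᵀ.
Then v_1 = N · v_2 = (0, 0, -1, 0, 0)ᵀ.

Sanity check: (A − (0)·I) v_1 = (0, 0, 0, 0, 0)ᵀ = 0. ✓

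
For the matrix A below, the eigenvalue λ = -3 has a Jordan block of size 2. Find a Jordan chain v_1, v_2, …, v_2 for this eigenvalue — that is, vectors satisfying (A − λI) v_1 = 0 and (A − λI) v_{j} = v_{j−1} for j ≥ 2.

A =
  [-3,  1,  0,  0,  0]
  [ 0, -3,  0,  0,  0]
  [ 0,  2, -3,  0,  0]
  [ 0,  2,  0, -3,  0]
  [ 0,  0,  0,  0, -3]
A Jordan chain for λ = -3 of length 2:
v_1 = (1, 0, 2, 2, 0)ᵀ
v_2 = (0, 1, 0, 0, 0)ᵀ

Let N = A − (-3)·I. We want v_2 with N^2 v_2 = 0 but N^1 v_2 ≠ 0; then v_{j-1} := N · v_j for j = 2, …, 2.

Pick v_2 = (0, 1, 0, 0, 0)ᵀ.
Then v_1 = N · v_2 = (1, 0, 2, 2, 0)ᵀ.

Sanity check: (A − (-3)·I) v_1 = (0, 0, 0, 0, 0)ᵀ = 0. ✓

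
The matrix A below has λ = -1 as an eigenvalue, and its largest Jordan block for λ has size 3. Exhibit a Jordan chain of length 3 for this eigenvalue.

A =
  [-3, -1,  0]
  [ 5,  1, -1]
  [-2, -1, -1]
A Jordan chain for λ = -1 of length 3:
v_1 = (-1, 2, -1)ᵀ
v_2 = (-2, 5, -2)ᵀ
v_3 = (1, 0, 0)ᵀ

Let N = A − (-1)·I. We want v_3 with N^3 v_3 = 0 but N^2 v_3 ≠ 0; then v_{j-1} := N · v_j for j = 3, …, 2.

Pick v_3 = (1, 0, 0)ᵀ.
Then v_2 = N · v_3 = (-2, 5, -2)ᵀ.
Then v_1 = N · v_2 = (-1, 2, -1)ᵀ.

Sanity check: (A − (-1)·I) v_1 = (0, 0, 0)ᵀ = 0. ✓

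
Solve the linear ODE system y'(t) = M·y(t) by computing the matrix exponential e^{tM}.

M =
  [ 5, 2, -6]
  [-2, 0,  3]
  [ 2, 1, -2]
e^{tM} =
  [4*t*exp(t) + exp(t), 2*t*exp(t), -6*t*exp(t)]
  [-2*t*exp(t), -t*exp(t) + exp(t), 3*t*exp(t)]
  [2*t*exp(t), t*exp(t), -3*t*exp(t) + exp(t)]

Strategy: write M = P · J · P⁻¹ where J is a Jordan canonical form, so e^{tM} = P · e^{tJ} · P⁻¹, and e^{tJ} can be computed block-by-block.

M has Jordan form
J =
  [1, 1, 0]
  [0, 1, 0]
  [0, 0, 1]
(up to reordering of blocks).

Per-block formulas:
  For a 2×2 Jordan block J_2(1): exp(t · J_2(1)) = e^(1t)·(I + t·N), where N is the 2×2 nilpotent shift.
  For a 1×1 block at λ = 1: exp(t · [1]) = [e^(1t)].

After assembling e^{tJ} and conjugating by P, we get:

e^{tM} =
  [4*t*exp(t) + exp(t), 2*t*exp(t), -6*t*exp(t)]
  [-2*t*exp(t), -t*exp(t) + exp(t), 3*t*exp(t)]
  [2*t*exp(t), t*exp(t), -3*t*exp(t) + exp(t)]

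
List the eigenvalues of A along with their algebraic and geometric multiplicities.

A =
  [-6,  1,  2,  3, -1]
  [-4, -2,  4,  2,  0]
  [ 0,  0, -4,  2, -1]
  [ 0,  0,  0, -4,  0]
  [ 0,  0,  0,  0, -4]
λ = -4: alg = 5, geom = 3

Step 1 — factor the characteristic polynomial to read off the algebraic multiplicities:
  χ_A(x) = (x + 4)^5

Step 2 — compute geometric multiplicities via the rank-nullity identity g(λ) = n − rank(A − λI):
  rank(A − (-4)·I) = 2, so dim ker(A − (-4)·I) = n − 2 = 3

Summary:
  λ = -4: algebraic multiplicity = 5, geometric multiplicity = 3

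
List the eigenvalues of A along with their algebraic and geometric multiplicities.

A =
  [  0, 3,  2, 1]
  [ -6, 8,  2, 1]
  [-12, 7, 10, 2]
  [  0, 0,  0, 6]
λ = 6: alg = 4, geom = 2

Step 1 — factor the characteristic polynomial to read off the algebraic multiplicities:
  χ_A(x) = (x - 6)^4

Step 2 — compute geometric multiplicities via the rank-nullity identity g(λ) = n − rank(A − λI):
  rank(A − (6)·I) = 2, so dim ker(A − (6)·I) = n − 2 = 2

Summary:
  λ = 6: algebraic multiplicity = 4, geometric multiplicity = 2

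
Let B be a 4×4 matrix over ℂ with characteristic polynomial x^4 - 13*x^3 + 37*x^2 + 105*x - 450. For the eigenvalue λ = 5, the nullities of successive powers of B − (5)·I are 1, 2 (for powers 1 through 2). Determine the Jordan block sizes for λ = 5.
Block sizes for λ = 5: [2]

From the dimensions of kernels of powers, the number of Jordan blocks of size at least j is d_j − d_{j−1} where d_j = dim ker(N^j) (with d_0 = 0). Computing the differences gives [1, 1].
The number of blocks of size exactly k is (#blocks of size ≥ k) − (#blocks of size ≥ k + 1), so the partition is: 1 block(s) of size 2.
In nonincreasing order the block sizes are [2].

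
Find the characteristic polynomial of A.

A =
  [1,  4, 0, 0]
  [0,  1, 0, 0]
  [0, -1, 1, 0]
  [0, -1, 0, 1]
x^4 - 4*x^3 + 6*x^2 - 4*x + 1

Expanding det(x·I − A) (e.g. by cofactor expansion or by noting that A is similar to its Jordan form J, which has the same characteristic polynomial as A) gives
  χ_A(x) = x^4 - 4*x^3 + 6*x^2 - 4*x + 1
which factors as (x - 1)^4. The eigenvalues (with algebraic multiplicities) are λ = 1 with multiplicity 4.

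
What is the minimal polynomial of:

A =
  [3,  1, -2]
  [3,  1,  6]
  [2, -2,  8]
x^2 - 8*x + 16

The characteristic polynomial is χ_A(x) = (x - 4)^3, so the eigenvalues are known. The minimal polynomial is
  m_A(x) = Π_λ (x − λ)^{k_λ}
where k_λ is the size of the *largest* Jordan block for λ (equivalently, the smallest k with (A − λI)^k v = 0 for every generalised eigenvector v of λ).

  λ = 4: largest Jordan block has size 2, contributing (x − 4)^2

So m_A(x) = (x - 4)^2 = x^2 - 8*x + 16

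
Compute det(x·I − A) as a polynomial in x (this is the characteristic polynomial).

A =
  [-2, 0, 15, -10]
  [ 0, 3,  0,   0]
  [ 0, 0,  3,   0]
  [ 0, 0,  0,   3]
x^4 - 7*x^3 + 9*x^2 + 27*x - 54

Expanding det(x·I − A) (e.g. by cofactor expansion or by noting that A is similar to its Jordan form J, which has the same characteristic polynomial as A) gives
  χ_A(x) = x^4 - 7*x^3 + 9*x^2 + 27*x - 54
which factors as (x - 3)^3*(x + 2). The eigenvalues (with algebraic multiplicities) are λ = -2 with multiplicity 1, λ = 3 with multiplicity 3.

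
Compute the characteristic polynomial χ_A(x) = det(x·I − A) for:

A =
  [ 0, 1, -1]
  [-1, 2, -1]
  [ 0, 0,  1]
x^3 - 3*x^2 + 3*x - 1

Expanding det(x·I − A) (e.g. by cofactor expansion or by noting that A is similar to its Jordan form J, which has the same characteristic polynomial as A) gives
  χ_A(x) = x^3 - 3*x^2 + 3*x - 1
which factors as (x - 1)^3. The eigenvalues (with algebraic multiplicities) are λ = 1 with multiplicity 3.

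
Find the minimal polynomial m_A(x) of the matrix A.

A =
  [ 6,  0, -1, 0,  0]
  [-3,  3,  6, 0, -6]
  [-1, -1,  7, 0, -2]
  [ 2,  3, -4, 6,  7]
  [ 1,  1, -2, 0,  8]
x^3 - 18*x^2 + 108*x - 216

The characteristic polynomial is χ_A(x) = (x - 6)^5, so the eigenvalues are known. The minimal polynomial is
  m_A(x) = Π_λ (x − λ)^{k_λ}
where k_λ is the size of the *largest* Jordan block for λ (equivalently, the smallest k with (A − λI)^k v = 0 for every generalised eigenvector v of λ).

  λ = 6: largest Jordan block has size 3, contributing (x − 6)^3

So m_A(x) = (x - 6)^3 = x^3 - 18*x^2 + 108*x - 216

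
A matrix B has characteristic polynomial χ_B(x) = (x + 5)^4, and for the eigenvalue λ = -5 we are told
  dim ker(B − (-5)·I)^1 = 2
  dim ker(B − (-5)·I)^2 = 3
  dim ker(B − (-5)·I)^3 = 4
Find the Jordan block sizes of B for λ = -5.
Block sizes for λ = -5: [3, 1]

From the dimensions of kernels of powers, the number of Jordan blocks of size at least j is d_j − d_{j−1} where d_j = dim ker(N^j) (with d_0 = 0). Computing the differences gives [2, 1, 1].
The number of blocks of size exactly k is (#blocks of size ≥ k) − (#blocks of size ≥ k + 1), so the partition is: 1 block(s) of size 1, 1 block(s) of size 3.
In nonincreasing order the block sizes are [3, 1].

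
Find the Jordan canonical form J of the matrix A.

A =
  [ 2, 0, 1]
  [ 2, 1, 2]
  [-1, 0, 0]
J_2(1) ⊕ J_1(1)

The characteristic polynomial is
  det(x·I − A) = x^3 - 3*x^2 + 3*x - 1 = (x - 1)^3

Eigenvalues and multiplicities (the geometric multiplicity of λ is n − rank(A − λI), which equals the number of Jordan blocks for λ):
  λ = 1: algebraic multiplicity = 3, geometric multiplicity = 2

Determining the block sizes for each eigenvalue:
  λ = 1: 2 blocks summing to 3 forces exactly one block of size 2 and the rest size 1 → block sizes [2, 1]

Assembling the blocks gives a Jordan form
J =
  [1, 1, 0]
  [0, 1, 0]
  [0, 0, 1]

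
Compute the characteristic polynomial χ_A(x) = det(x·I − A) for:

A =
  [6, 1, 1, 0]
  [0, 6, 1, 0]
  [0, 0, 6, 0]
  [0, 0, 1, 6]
x^4 - 24*x^3 + 216*x^2 - 864*x + 1296

Expanding det(x·I − A) (e.g. by cofactor expansion or by noting that A is similar to its Jordan form J, which has the same characteristic polynomial as A) gives
  χ_A(x) = x^4 - 24*x^3 + 216*x^2 - 864*x + 1296
which factors as (x - 6)^4. The eigenvalues (with algebraic multiplicities) are λ = 6 with multiplicity 4.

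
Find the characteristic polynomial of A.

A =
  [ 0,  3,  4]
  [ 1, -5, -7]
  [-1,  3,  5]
x^3 - 3*x + 2

Expanding det(x·I − A) (e.g. by cofactor expansion or by noting that A is similar to its Jordan form J, which has the same characteristic polynomial as A) gives
  χ_A(x) = x^3 - 3*x + 2
which factors as (x - 1)^2*(x + 2). The eigenvalues (with algebraic multiplicities) are λ = -2 with multiplicity 1, λ = 1 with multiplicity 2.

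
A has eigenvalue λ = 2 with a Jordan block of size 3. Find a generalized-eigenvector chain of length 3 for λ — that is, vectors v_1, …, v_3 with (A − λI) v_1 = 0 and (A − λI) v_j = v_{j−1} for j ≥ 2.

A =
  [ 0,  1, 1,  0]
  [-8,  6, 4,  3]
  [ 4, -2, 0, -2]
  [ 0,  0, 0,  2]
A Jordan chain for λ = 2 of length 3:
v_1 = (1, 4, -2, 0)ᵀ
v_2 = (0, 3, -2, 0)ᵀ
v_3 = (0, 0, 0, 1)ᵀ

Let N = A − (2)·I. We want v_3 with N^3 v_3 = 0 but N^2 v_3 ≠ 0; then v_{j-1} := N · v_j for j = 3, …, 2.

Pick v_3 = (0, 0, 0, 1)ᵀ.
Then v_2 = N · v_3 = (0, 3, -2, 0)ᵀ.
Then v_1 = N · v_2 = (1, 4, -2, 0)ᵀ.

Sanity check: (A − (2)·I) v_1 = (0, 0, 0, 0)ᵀ = 0. ✓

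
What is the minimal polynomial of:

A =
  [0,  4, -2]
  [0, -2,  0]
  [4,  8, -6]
x^2 + 6*x + 8

The characteristic polynomial is χ_A(x) = (x + 2)^2*(x + 4), so the eigenvalues are known. The minimal polynomial is
  m_A(x) = Π_λ (x − λ)^{k_λ}
where k_λ is the size of the *largest* Jordan block for λ (equivalently, the smallest k with (A − λI)^k v = 0 for every generalised eigenvector v of λ).

  λ = -4: largest Jordan block has size 1, contributing (x + 4)
  λ = -2: largest Jordan block has size 1, contributing (x + 2)

So m_A(x) = (x + 2)*(x + 4) = x^2 + 6*x + 8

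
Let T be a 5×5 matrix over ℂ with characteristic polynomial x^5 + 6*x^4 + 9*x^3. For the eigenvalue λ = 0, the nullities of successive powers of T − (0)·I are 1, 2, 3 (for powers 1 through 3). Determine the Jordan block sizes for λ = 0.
Block sizes for λ = 0: [3]

From the dimensions of kernels of powers, the number of Jordan blocks of size at least j is d_j − d_{j−1} where d_j = dim ker(N^j) (with d_0 = 0). Computing the differences gives [1, 1, 1].
The number of blocks of size exactly k is (#blocks of size ≥ k) − (#blocks of size ≥ k + 1), so the partition is: 1 block(s) of size 3.
In nonincreasing order the block sizes are [3].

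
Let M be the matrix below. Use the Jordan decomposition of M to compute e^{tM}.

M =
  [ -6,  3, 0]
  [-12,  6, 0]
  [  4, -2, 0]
e^{tM} =
  [1 - 6*t, 3*t, 0]
  [-12*t, 6*t + 1, 0]
  [4*t, -2*t, 1]

Strategy: write M = P · J · P⁻¹ where J is a Jordan canonical form, so e^{tM} = P · e^{tJ} · P⁻¹, and e^{tJ} can be computed block-by-block.

M has Jordan form
J =
  [0, 1, 0]
  [0, 0, 0]
  [0, 0, 0]
(up to reordering of blocks).

Per-block formulas:
  For a 1×1 block at λ = 0: exp(t · [0]) = [e^(0t)].
  For a 2×2 Jordan block J_2(0): exp(t · J_2(0)) = e^(0t)·(I + t·N), where N is the 2×2 nilpotent shift.

After assembling e^{tJ} and conjugating by P, we get:

e^{tM} =
  [1 - 6*t, 3*t, 0]
  [-12*t, 6*t + 1, 0]
  [4*t, -2*t, 1]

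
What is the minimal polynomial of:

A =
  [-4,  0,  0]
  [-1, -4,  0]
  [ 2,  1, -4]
x^3 + 12*x^2 + 48*x + 64

The characteristic polynomial is χ_A(x) = (x + 4)^3, so the eigenvalues are known. The minimal polynomial is
  m_A(x) = Π_λ (x − λ)^{k_λ}
where k_λ is the size of the *largest* Jordan block for λ (equivalently, the smallest k with (A − λI)^k v = 0 for every generalised eigenvector v of λ).

  λ = -4: largest Jordan block has size 3, contributing (x + 4)^3

So m_A(x) = (x + 4)^3 = x^3 + 12*x^2 + 48*x + 64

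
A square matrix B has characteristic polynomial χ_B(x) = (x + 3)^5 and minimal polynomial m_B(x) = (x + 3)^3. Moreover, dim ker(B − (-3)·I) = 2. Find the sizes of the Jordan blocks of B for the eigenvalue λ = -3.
Block sizes for λ = -3: [3, 2]

Step 1 — from the characteristic polynomial, algebraic multiplicity of λ = -3 is 5. From dim ker(B − (-3)·I) = 2, there are exactly 2 Jordan blocks for λ = -3.
Step 2 — from the minimal polynomial, the factor (x + 3)^3 tells us the largest block for λ = -3 has size 3.
Step 3 — with total size 5, 2 blocks, and largest block 3, the block sizes (in nonincreasing order) are [3, 2].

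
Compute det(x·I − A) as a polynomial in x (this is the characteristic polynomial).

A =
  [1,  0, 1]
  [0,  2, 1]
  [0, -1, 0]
x^3 - 3*x^2 + 3*x - 1

Expanding det(x·I − A) (e.g. by cofactor expansion or by noting that A is similar to its Jordan form J, which has the same characteristic polynomial as A) gives
  χ_A(x) = x^3 - 3*x^2 + 3*x - 1
which factors as (x - 1)^3. The eigenvalues (with algebraic multiplicities) are λ = 1 with multiplicity 3.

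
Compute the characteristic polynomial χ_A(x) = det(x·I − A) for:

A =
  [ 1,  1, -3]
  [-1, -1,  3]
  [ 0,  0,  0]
x^3

Expanding det(x·I − A) (e.g. by cofactor expansion or by noting that A is similar to its Jordan form J, which has the same characteristic polynomial as A) gives
  χ_A(x) = x^3
which factors as x^3. The eigenvalues (with algebraic multiplicities) are λ = 0 with multiplicity 3.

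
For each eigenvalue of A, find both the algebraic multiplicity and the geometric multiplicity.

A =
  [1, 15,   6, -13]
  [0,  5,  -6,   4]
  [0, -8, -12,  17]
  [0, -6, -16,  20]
λ = 1: alg = 2, geom = 1; λ = 6: alg = 2, geom = 1

Step 1 — factor the characteristic polynomial to read off the algebraic multiplicities:
  χ_A(x) = (x - 6)^2*(x - 1)^2

Step 2 — compute geometric multiplicities via the rank-nullity identity g(λ) = n − rank(A − λI):
  rank(A − (1)·I) = 3, so dim ker(A − (1)·I) = n − 3 = 1
  rank(A − (6)·I) = 3, so dim ker(A − (6)·I) = n − 3 = 1

Summary:
  λ = 1: algebraic multiplicity = 2, geometric multiplicity = 1
  λ = 6: algebraic multiplicity = 2, geometric multiplicity = 1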